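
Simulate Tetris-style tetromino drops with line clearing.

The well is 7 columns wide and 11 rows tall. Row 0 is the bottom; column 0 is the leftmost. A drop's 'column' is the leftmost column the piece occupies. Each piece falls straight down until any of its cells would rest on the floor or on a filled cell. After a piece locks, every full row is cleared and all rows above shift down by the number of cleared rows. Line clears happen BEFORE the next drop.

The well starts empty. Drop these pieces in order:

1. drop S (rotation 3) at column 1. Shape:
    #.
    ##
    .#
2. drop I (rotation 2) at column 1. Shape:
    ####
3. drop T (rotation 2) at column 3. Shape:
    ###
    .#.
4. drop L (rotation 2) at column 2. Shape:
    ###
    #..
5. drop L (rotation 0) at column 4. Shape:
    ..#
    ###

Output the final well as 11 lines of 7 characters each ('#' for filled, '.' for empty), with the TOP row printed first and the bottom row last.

Drop 1: S rot3 at col 1 lands with bottom-row=0; cleared 0 line(s) (total 0); column heights now [0 3 2 0 0 0 0], max=3
Drop 2: I rot2 at col 1 lands with bottom-row=3; cleared 0 line(s) (total 0); column heights now [0 4 4 4 4 0 0], max=4
Drop 3: T rot2 at col 3 lands with bottom-row=4; cleared 0 line(s) (total 0); column heights now [0 4 4 6 6 6 0], max=6
Drop 4: L rot2 at col 2 lands with bottom-row=5; cleared 0 line(s) (total 0); column heights now [0 4 7 7 7 6 0], max=7
Drop 5: L rot0 at col 4 lands with bottom-row=7; cleared 0 line(s) (total 0); column heights now [0 4 7 7 8 8 9], max=9

Answer: .......
.......
......#
....###
..###..
..####.
....#..
.####..
.#.....
.##....
..#....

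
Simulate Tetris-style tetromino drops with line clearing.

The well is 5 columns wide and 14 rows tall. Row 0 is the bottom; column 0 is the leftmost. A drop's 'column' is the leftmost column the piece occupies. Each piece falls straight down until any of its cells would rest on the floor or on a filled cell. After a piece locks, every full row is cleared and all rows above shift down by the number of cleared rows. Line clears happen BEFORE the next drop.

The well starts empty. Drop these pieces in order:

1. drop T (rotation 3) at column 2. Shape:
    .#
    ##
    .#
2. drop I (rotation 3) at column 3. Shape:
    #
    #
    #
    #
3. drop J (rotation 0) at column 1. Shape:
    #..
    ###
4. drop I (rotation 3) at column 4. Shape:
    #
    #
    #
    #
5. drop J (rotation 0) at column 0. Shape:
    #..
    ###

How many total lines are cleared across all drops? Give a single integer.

Answer: 0

Derivation:
Drop 1: T rot3 at col 2 lands with bottom-row=0; cleared 0 line(s) (total 0); column heights now [0 0 2 3 0], max=3
Drop 2: I rot3 at col 3 lands with bottom-row=3; cleared 0 line(s) (total 0); column heights now [0 0 2 7 0], max=7
Drop 3: J rot0 at col 1 lands with bottom-row=7; cleared 0 line(s) (total 0); column heights now [0 9 8 8 0], max=9
Drop 4: I rot3 at col 4 lands with bottom-row=0; cleared 0 line(s) (total 0); column heights now [0 9 8 8 4], max=9
Drop 5: J rot0 at col 0 lands with bottom-row=9; cleared 0 line(s) (total 0); column heights now [11 10 10 8 4], max=11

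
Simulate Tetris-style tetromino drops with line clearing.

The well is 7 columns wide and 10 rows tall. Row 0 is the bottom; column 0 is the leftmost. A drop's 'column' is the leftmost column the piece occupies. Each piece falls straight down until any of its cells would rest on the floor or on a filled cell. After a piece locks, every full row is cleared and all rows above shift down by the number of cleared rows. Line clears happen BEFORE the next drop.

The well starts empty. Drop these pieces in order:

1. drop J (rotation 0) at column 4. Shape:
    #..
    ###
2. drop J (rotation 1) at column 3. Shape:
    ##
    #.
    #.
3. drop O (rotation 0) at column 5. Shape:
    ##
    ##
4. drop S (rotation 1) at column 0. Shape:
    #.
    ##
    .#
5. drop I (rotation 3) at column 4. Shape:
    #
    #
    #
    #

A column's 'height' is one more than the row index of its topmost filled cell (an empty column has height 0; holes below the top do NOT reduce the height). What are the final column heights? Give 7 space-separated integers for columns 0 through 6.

Answer: 3 2 0 3 7 3 3

Derivation:
Drop 1: J rot0 at col 4 lands with bottom-row=0; cleared 0 line(s) (total 0); column heights now [0 0 0 0 2 1 1], max=2
Drop 2: J rot1 at col 3 lands with bottom-row=0; cleared 0 line(s) (total 0); column heights now [0 0 0 3 3 1 1], max=3
Drop 3: O rot0 at col 5 lands with bottom-row=1; cleared 0 line(s) (total 0); column heights now [0 0 0 3 3 3 3], max=3
Drop 4: S rot1 at col 0 lands with bottom-row=0; cleared 0 line(s) (total 0); column heights now [3 2 0 3 3 3 3], max=3
Drop 5: I rot3 at col 4 lands with bottom-row=3; cleared 0 line(s) (total 0); column heights now [3 2 0 3 7 3 3], max=7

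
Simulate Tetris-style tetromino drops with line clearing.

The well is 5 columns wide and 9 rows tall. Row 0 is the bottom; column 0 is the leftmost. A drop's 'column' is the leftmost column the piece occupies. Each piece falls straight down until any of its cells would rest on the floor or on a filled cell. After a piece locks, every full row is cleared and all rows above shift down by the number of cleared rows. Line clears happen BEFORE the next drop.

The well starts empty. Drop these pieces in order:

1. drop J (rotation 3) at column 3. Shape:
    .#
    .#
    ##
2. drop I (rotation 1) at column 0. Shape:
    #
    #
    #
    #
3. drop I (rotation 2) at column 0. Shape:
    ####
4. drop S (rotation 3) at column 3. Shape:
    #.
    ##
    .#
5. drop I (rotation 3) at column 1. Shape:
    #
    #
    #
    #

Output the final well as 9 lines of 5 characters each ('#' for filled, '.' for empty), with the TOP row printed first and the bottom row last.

Drop 1: J rot3 at col 3 lands with bottom-row=0; cleared 0 line(s) (total 0); column heights now [0 0 0 1 3], max=3
Drop 2: I rot1 at col 0 lands with bottom-row=0; cleared 0 line(s) (total 0); column heights now [4 0 0 1 3], max=4
Drop 3: I rot2 at col 0 lands with bottom-row=4; cleared 0 line(s) (total 0); column heights now [5 5 5 5 3], max=5
Drop 4: S rot3 at col 3 lands with bottom-row=4; cleared 1 line(s) (total 1); column heights now [4 0 0 6 5], max=6
Drop 5: I rot3 at col 1 lands with bottom-row=0; cleared 0 line(s) (total 1); column heights now [4 4 0 6 5], max=6

Answer: .....
.....
.....
...#.
...##
##...
##..#
##..#
##.##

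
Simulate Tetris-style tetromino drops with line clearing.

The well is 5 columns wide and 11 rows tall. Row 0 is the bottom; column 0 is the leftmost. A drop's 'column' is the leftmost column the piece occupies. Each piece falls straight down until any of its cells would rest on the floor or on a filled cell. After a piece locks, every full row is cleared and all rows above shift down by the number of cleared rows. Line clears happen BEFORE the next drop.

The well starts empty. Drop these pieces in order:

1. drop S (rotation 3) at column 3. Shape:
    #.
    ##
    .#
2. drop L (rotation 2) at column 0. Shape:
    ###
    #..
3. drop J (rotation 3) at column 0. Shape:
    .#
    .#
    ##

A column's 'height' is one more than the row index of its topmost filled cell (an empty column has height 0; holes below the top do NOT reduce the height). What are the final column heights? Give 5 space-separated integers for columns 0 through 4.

Answer: 2 4 0 2 1

Derivation:
Drop 1: S rot3 at col 3 lands with bottom-row=0; cleared 0 line(s) (total 0); column heights now [0 0 0 3 2], max=3
Drop 2: L rot2 at col 0 lands with bottom-row=0; cleared 1 line(s) (total 1); column heights now [1 0 0 2 1], max=2
Drop 3: J rot3 at col 0 lands with bottom-row=1; cleared 0 line(s) (total 1); column heights now [2 4 0 2 1], max=4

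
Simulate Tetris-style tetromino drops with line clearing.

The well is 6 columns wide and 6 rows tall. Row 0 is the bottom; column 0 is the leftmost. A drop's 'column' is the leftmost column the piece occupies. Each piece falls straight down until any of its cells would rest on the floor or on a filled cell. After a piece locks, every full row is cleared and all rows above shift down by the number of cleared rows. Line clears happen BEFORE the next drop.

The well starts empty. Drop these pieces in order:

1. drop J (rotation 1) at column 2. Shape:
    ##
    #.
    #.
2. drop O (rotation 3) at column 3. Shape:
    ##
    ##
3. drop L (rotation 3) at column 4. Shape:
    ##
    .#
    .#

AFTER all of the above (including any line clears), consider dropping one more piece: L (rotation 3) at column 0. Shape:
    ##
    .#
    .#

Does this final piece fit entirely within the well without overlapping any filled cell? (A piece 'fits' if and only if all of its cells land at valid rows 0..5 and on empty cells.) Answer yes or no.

Drop 1: J rot1 at col 2 lands with bottom-row=0; cleared 0 line(s) (total 0); column heights now [0 0 3 3 0 0], max=3
Drop 2: O rot3 at col 3 lands with bottom-row=3; cleared 0 line(s) (total 0); column heights now [0 0 3 5 5 0], max=5
Drop 3: L rot3 at col 4 lands with bottom-row=3; cleared 0 line(s) (total 0); column heights now [0 0 3 5 6 6], max=6
Test piece L rot3 at col 0 (width 2): heights before test = [0 0 3 5 6 6]; fits = True

Answer: yes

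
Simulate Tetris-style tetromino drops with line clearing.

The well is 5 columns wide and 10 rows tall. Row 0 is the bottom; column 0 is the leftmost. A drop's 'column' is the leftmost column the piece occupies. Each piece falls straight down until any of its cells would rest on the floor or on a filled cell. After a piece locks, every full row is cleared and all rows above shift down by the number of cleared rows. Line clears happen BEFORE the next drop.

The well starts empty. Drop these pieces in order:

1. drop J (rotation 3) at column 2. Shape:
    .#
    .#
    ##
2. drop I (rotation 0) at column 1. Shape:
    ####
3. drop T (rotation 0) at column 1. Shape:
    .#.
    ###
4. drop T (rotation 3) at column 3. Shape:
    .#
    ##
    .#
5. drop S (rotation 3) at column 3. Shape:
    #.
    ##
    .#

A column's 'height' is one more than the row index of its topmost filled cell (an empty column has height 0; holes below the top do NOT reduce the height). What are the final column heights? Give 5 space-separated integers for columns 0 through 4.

Drop 1: J rot3 at col 2 lands with bottom-row=0; cleared 0 line(s) (total 0); column heights now [0 0 1 3 0], max=3
Drop 2: I rot0 at col 1 lands with bottom-row=3; cleared 0 line(s) (total 0); column heights now [0 4 4 4 4], max=4
Drop 3: T rot0 at col 1 lands with bottom-row=4; cleared 0 line(s) (total 0); column heights now [0 5 6 5 4], max=6
Drop 4: T rot3 at col 3 lands with bottom-row=4; cleared 0 line(s) (total 0); column heights now [0 5 6 6 7], max=7
Drop 5: S rot3 at col 3 lands with bottom-row=7; cleared 0 line(s) (total 0); column heights now [0 5 6 10 9], max=10

Answer: 0 5 6 10 9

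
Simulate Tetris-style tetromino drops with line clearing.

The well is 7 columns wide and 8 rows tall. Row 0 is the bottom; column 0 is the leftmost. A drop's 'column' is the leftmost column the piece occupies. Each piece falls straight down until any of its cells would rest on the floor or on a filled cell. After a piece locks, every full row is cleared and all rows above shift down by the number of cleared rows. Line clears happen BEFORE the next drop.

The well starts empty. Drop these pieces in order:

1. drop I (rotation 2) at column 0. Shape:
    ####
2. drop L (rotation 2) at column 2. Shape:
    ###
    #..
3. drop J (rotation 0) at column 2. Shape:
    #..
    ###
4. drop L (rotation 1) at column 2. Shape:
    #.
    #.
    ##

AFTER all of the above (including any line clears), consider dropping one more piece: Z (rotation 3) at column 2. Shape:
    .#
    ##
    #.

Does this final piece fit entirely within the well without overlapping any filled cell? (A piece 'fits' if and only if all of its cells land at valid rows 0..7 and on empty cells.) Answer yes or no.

Drop 1: I rot2 at col 0 lands with bottom-row=0; cleared 0 line(s) (total 0); column heights now [1 1 1 1 0 0 0], max=1
Drop 2: L rot2 at col 2 lands with bottom-row=1; cleared 0 line(s) (total 0); column heights now [1 1 3 3 3 0 0], max=3
Drop 3: J rot0 at col 2 lands with bottom-row=3; cleared 0 line(s) (total 0); column heights now [1 1 5 4 4 0 0], max=5
Drop 4: L rot1 at col 2 lands with bottom-row=5; cleared 0 line(s) (total 0); column heights now [1 1 8 6 4 0 0], max=8
Test piece Z rot3 at col 2 (width 2): heights before test = [1 1 8 6 4 0 0]; fits = False

Answer: no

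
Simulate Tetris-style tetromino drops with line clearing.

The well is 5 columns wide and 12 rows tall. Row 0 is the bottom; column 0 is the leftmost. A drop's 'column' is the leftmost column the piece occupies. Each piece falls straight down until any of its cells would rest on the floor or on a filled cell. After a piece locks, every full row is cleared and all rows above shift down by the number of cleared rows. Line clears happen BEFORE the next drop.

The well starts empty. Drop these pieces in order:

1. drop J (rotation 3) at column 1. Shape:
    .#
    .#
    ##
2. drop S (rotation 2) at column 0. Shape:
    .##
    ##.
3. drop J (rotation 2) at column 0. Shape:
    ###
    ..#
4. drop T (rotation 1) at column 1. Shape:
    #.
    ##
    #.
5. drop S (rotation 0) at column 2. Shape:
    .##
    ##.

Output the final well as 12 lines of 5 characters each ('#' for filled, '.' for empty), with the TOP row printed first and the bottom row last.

Answer: .....
.....
...##
.###.
.##..
.#...
###..
..#..
.##..
###..
..#..
.##..

Derivation:
Drop 1: J rot3 at col 1 lands with bottom-row=0; cleared 0 line(s) (total 0); column heights now [0 1 3 0 0], max=3
Drop 2: S rot2 at col 0 lands with bottom-row=2; cleared 0 line(s) (total 0); column heights now [3 4 4 0 0], max=4
Drop 3: J rot2 at col 0 lands with bottom-row=4; cleared 0 line(s) (total 0); column heights now [6 6 6 0 0], max=6
Drop 4: T rot1 at col 1 lands with bottom-row=6; cleared 0 line(s) (total 0); column heights now [6 9 8 0 0], max=9
Drop 5: S rot0 at col 2 lands with bottom-row=8; cleared 0 line(s) (total 0); column heights now [6 9 9 10 10], max=10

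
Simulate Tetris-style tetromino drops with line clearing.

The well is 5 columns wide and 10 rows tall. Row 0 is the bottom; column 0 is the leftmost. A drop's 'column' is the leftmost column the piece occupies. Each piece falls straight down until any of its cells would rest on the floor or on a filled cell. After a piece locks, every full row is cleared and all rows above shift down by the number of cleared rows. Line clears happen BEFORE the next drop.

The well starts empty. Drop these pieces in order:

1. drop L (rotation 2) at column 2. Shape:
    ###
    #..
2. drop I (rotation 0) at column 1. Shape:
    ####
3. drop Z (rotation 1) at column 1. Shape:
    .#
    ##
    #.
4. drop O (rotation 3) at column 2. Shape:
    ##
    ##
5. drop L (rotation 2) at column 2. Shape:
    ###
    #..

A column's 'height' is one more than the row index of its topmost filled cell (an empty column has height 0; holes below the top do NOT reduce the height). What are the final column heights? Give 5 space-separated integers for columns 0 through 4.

Answer: 0 5 10 10 10

Derivation:
Drop 1: L rot2 at col 2 lands with bottom-row=0; cleared 0 line(s) (total 0); column heights now [0 0 2 2 2], max=2
Drop 2: I rot0 at col 1 lands with bottom-row=2; cleared 0 line(s) (total 0); column heights now [0 3 3 3 3], max=3
Drop 3: Z rot1 at col 1 lands with bottom-row=3; cleared 0 line(s) (total 0); column heights now [0 5 6 3 3], max=6
Drop 4: O rot3 at col 2 lands with bottom-row=6; cleared 0 line(s) (total 0); column heights now [0 5 8 8 3], max=8
Drop 5: L rot2 at col 2 lands with bottom-row=8; cleared 0 line(s) (total 0); column heights now [0 5 10 10 10], max=10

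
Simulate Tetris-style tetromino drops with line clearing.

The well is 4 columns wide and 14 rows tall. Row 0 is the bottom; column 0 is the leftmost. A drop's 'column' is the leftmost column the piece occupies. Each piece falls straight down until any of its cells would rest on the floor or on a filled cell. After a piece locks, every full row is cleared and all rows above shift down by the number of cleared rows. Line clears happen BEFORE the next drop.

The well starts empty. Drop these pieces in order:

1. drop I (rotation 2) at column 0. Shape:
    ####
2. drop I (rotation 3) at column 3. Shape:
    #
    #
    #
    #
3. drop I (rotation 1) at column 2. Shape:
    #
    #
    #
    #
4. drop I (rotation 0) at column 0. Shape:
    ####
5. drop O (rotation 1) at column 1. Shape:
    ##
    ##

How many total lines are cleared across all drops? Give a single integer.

Drop 1: I rot2 at col 0 lands with bottom-row=0; cleared 1 line(s) (total 1); column heights now [0 0 0 0], max=0
Drop 2: I rot3 at col 3 lands with bottom-row=0; cleared 0 line(s) (total 1); column heights now [0 0 0 4], max=4
Drop 3: I rot1 at col 2 lands with bottom-row=0; cleared 0 line(s) (total 1); column heights now [0 0 4 4], max=4
Drop 4: I rot0 at col 0 lands with bottom-row=4; cleared 1 line(s) (total 2); column heights now [0 0 4 4], max=4
Drop 5: O rot1 at col 1 lands with bottom-row=4; cleared 0 line(s) (total 2); column heights now [0 6 6 4], max=6

Answer: 2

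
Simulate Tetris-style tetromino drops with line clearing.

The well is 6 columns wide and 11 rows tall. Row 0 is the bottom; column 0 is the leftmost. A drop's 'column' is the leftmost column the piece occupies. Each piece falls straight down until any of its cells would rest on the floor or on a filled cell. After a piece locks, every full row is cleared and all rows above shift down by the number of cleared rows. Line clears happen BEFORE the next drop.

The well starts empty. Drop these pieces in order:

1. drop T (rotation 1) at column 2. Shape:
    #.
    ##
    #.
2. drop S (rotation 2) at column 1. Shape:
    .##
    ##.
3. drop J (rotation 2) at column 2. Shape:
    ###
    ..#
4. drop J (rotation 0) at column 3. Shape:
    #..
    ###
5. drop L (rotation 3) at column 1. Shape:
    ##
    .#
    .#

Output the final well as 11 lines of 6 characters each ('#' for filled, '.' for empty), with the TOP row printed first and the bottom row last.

Drop 1: T rot1 at col 2 lands with bottom-row=0; cleared 0 line(s) (total 0); column heights now [0 0 3 2 0 0], max=3
Drop 2: S rot2 at col 1 lands with bottom-row=3; cleared 0 line(s) (total 0); column heights now [0 4 5 5 0 0], max=5
Drop 3: J rot2 at col 2 lands with bottom-row=4; cleared 0 line(s) (total 0); column heights now [0 4 6 6 6 0], max=6
Drop 4: J rot0 at col 3 lands with bottom-row=6; cleared 0 line(s) (total 0); column heights now [0 4 6 8 7 7], max=8
Drop 5: L rot3 at col 1 lands with bottom-row=6; cleared 0 line(s) (total 0); column heights now [0 9 9 8 7 7], max=9

Answer: ......
......
.##...
..##..
..####
..###.
..###.
.##...
..#...
..##..
..#...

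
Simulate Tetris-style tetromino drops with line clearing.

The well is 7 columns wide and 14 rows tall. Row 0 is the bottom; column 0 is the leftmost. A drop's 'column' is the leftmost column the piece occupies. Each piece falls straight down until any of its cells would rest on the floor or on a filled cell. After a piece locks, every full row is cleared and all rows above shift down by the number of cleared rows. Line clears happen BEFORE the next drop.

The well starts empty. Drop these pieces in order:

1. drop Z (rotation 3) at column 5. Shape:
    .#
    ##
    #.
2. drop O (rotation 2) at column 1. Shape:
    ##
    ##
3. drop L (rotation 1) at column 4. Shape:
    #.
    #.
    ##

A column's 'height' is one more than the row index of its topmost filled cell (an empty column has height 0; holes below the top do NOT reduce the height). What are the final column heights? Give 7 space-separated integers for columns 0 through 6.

Drop 1: Z rot3 at col 5 lands with bottom-row=0; cleared 0 line(s) (total 0); column heights now [0 0 0 0 0 2 3], max=3
Drop 2: O rot2 at col 1 lands with bottom-row=0; cleared 0 line(s) (total 0); column heights now [0 2 2 0 0 2 3], max=3
Drop 3: L rot1 at col 4 lands with bottom-row=2; cleared 0 line(s) (total 0); column heights now [0 2 2 0 5 3 3], max=5

Answer: 0 2 2 0 5 3 3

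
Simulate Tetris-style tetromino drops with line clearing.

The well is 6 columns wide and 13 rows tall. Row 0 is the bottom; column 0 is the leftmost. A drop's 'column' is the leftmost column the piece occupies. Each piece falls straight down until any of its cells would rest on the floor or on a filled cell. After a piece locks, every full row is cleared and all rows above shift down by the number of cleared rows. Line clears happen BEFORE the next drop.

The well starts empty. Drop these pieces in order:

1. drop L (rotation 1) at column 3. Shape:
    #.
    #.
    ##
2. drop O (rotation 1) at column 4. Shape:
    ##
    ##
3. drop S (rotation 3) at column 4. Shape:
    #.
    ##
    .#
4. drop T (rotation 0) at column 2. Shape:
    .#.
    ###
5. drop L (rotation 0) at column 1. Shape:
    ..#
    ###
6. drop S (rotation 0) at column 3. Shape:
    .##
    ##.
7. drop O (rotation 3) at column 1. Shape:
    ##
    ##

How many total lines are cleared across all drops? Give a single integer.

Drop 1: L rot1 at col 3 lands with bottom-row=0; cleared 0 line(s) (total 0); column heights now [0 0 0 3 1 0], max=3
Drop 2: O rot1 at col 4 lands with bottom-row=1; cleared 0 line(s) (total 0); column heights now [0 0 0 3 3 3], max=3
Drop 3: S rot3 at col 4 lands with bottom-row=3; cleared 0 line(s) (total 0); column heights now [0 0 0 3 6 5], max=6
Drop 4: T rot0 at col 2 lands with bottom-row=6; cleared 0 line(s) (total 0); column heights now [0 0 7 8 7 5], max=8
Drop 5: L rot0 at col 1 lands with bottom-row=8; cleared 0 line(s) (total 0); column heights now [0 9 9 10 7 5], max=10
Drop 6: S rot0 at col 3 lands with bottom-row=10; cleared 0 line(s) (total 0); column heights now [0 9 9 11 12 12], max=12
Drop 7: O rot3 at col 1 lands with bottom-row=9; cleared 0 line(s) (total 0); column heights now [0 11 11 11 12 12], max=12

Answer: 0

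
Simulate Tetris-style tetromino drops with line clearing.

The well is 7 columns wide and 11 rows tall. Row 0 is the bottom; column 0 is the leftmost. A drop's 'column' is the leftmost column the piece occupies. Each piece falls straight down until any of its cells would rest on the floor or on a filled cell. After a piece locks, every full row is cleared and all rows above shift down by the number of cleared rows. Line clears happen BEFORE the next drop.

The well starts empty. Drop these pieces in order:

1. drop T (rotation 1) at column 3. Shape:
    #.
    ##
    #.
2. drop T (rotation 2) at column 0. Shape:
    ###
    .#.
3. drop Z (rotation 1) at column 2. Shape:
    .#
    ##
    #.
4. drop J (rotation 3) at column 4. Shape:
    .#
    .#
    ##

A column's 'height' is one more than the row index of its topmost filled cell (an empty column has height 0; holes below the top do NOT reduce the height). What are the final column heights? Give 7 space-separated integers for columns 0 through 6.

Answer: 2 2 4 5 3 5 0

Derivation:
Drop 1: T rot1 at col 3 lands with bottom-row=0; cleared 0 line(s) (total 0); column heights now [0 0 0 3 2 0 0], max=3
Drop 2: T rot2 at col 0 lands with bottom-row=0; cleared 0 line(s) (total 0); column heights now [2 2 2 3 2 0 0], max=3
Drop 3: Z rot1 at col 2 lands with bottom-row=2; cleared 0 line(s) (total 0); column heights now [2 2 4 5 2 0 0], max=5
Drop 4: J rot3 at col 4 lands with bottom-row=2; cleared 0 line(s) (total 0); column heights now [2 2 4 5 3 5 0], max=5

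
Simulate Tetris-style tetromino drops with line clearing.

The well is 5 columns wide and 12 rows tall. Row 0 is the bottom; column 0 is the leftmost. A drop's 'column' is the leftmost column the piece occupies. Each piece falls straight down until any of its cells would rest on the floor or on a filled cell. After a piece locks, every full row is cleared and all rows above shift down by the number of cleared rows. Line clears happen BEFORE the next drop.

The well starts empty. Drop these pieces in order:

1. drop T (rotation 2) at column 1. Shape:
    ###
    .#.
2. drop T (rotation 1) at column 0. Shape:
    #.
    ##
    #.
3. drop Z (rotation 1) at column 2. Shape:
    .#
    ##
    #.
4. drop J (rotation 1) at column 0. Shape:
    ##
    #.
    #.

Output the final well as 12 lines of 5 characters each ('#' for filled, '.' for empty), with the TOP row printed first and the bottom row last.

Drop 1: T rot2 at col 1 lands with bottom-row=0; cleared 0 line(s) (total 0); column heights now [0 2 2 2 0], max=2
Drop 2: T rot1 at col 0 lands with bottom-row=1; cleared 0 line(s) (total 0); column heights now [4 3 2 2 0], max=4
Drop 3: Z rot1 at col 2 lands with bottom-row=2; cleared 0 line(s) (total 0); column heights now [4 3 4 5 0], max=5
Drop 4: J rot1 at col 0 lands with bottom-row=4; cleared 0 line(s) (total 0); column heights now [7 7 4 5 0], max=7

Answer: .....
.....
.....
.....
.....
##...
#....
#..#.
#.##.
###..
####.
..#..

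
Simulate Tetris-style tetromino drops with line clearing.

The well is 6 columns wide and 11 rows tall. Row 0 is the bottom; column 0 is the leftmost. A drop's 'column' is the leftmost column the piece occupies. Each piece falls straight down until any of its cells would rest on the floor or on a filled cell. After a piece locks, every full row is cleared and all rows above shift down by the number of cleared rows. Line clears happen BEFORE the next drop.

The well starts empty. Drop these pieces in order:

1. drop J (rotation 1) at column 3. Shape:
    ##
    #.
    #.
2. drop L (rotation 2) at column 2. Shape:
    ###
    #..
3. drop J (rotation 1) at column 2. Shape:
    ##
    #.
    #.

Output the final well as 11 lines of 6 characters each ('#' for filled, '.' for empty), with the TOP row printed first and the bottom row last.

Answer: ......
......
......
......
..##..
..#...
..#...
..###.
..###.
...#..
...#..

Derivation:
Drop 1: J rot1 at col 3 lands with bottom-row=0; cleared 0 line(s) (total 0); column heights now [0 0 0 3 3 0], max=3
Drop 2: L rot2 at col 2 lands with bottom-row=2; cleared 0 line(s) (total 0); column heights now [0 0 4 4 4 0], max=4
Drop 3: J rot1 at col 2 lands with bottom-row=4; cleared 0 line(s) (total 0); column heights now [0 0 7 7 4 0], max=7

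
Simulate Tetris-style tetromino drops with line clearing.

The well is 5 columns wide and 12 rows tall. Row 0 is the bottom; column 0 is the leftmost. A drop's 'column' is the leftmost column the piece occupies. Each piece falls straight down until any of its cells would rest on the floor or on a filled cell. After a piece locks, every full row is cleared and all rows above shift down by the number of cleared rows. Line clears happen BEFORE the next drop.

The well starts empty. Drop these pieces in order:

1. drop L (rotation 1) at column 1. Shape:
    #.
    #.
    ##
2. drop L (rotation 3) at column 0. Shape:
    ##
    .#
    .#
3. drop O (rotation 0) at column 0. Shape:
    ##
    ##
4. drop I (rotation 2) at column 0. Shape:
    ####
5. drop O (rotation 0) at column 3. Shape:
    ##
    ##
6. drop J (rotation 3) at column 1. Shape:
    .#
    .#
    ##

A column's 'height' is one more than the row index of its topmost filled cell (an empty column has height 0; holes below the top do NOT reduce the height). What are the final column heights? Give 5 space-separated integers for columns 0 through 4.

Answer: 9 10 12 11 11

Derivation:
Drop 1: L rot1 at col 1 lands with bottom-row=0; cleared 0 line(s) (total 0); column heights now [0 3 1 0 0], max=3
Drop 2: L rot3 at col 0 lands with bottom-row=3; cleared 0 line(s) (total 0); column heights now [6 6 1 0 0], max=6
Drop 3: O rot0 at col 0 lands with bottom-row=6; cleared 0 line(s) (total 0); column heights now [8 8 1 0 0], max=8
Drop 4: I rot2 at col 0 lands with bottom-row=8; cleared 0 line(s) (total 0); column heights now [9 9 9 9 0], max=9
Drop 5: O rot0 at col 3 lands with bottom-row=9; cleared 0 line(s) (total 0); column heights now [9 9 9 11 11], max=11
Drop 6: J rot3 at col 1 lands with bottom-row=9; cleared 0 line(s) (total 0); column heights now [9 10 12 11 11], max=12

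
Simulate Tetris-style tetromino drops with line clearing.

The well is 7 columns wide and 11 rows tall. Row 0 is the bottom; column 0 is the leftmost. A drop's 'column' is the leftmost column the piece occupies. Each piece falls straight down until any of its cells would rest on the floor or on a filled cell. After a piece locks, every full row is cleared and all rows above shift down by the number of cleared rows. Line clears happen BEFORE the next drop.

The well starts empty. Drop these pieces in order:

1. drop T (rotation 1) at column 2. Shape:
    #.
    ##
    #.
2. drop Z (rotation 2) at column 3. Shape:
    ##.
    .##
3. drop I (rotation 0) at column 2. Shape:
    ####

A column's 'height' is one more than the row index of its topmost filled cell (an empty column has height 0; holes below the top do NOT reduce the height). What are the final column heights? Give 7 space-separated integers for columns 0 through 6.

Drop 1: T rot1 at col 2 lands with bottom-row=0; cleared 0 line(s) (total 0); column heights now [0 0 3 2 0 0 0], max=3
Drop 2: Z rot2 at col 3 lands with bottom-row=1; cleared 0 line(s) (total 0); column heights now [0 0 3 3 3 2 0], max=3
Drop 3: I rot0 at col 2 lands with bottom-row=3; cleared 0 line(s) (total 0); column heights now [0 0 4 4 4 4 0], max=4

Answer: 0 0 4 4 4 4 0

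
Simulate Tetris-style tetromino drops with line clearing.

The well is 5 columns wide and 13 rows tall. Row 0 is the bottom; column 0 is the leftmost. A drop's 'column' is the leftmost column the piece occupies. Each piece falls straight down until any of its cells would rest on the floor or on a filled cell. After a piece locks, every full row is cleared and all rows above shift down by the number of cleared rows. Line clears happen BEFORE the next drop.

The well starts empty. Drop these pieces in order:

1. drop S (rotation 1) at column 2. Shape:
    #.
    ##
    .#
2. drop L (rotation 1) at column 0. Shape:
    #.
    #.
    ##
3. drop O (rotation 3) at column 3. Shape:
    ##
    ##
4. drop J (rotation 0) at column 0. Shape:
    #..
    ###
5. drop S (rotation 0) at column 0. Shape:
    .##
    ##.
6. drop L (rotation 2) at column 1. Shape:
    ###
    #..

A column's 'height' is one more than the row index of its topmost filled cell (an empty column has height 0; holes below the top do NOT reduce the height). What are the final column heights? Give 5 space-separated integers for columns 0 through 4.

Answer: 5 8 8 8 3

Derivation:
Drop 1: S rot1 at col 2 lands with bottom-row=0; cleared 0 line(s) (total 0); column heights now [0 0 3 2 0], max=3
Drop 2: L rot1 at col 0 lands with bottom-row=0; cleared 0 line(s) (total 0); column heights now [3 1 3 2 0], max=3
Drop 3: O rot3 at col 3 lands with bottom-row=2; cleared 0 line(s) (total 0); column heights now [3 1 3 4 4], max=4
Drop 4: J rot0 at col 0 lands with bottom-row=3; cleared 1 line(s) (total 1); column heights now [4 1 3 3 3], max=4
Drop 5: S rot0 at col 0 lands with bottom-row=4; cleared 0 line(s) (total 1); column heights now [5 6 6 3 3], max=6
Drop 6: L rot2 at col 1 lands with bottom-row=6; cleared 0 line(s) (total 1); column heights now [5 8 8 8 3], max=8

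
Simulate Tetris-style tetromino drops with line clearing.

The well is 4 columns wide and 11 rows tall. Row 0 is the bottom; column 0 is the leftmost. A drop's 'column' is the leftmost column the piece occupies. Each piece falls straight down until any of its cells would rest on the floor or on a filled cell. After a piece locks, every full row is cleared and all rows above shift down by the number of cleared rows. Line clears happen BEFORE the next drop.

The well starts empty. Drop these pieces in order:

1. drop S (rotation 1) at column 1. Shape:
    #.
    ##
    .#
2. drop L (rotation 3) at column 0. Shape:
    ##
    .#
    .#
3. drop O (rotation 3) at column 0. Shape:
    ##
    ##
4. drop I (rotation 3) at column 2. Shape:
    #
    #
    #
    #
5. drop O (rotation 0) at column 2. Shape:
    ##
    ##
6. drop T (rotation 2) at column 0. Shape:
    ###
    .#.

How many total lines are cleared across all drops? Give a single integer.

Drop 1: S rot1 at col 1 lands with bottom-row=0; cleared 0 line(s) (total 0); column heights now [0 3 2 0], max=3
Drop 2: L rot3 at col 0 lands with bottom-row=3; cleared 0 line(s) (total 0); column heights now [6 6 2 0], max=6
Drop 3: O rot3 at col 0 lands with bottom-row=6; cleared 0 line(s) (total 0); column heights now [8 8 2 0], max=8
Drop 4: I rot3 at col 2 lands with bottom-row=2; cleared 0 line(s) (total 0); column heights now [8 8 6 0], max=8
Drop 5: O rot0 at col 2 lands with bottom-row=6; cleared 2 line(s) (total 2); column heights now [6 6 6 0], max=6
Drop 6: T rot2 at col 0 lands with bottom-row=6; cleared 0 line(s) (total 2); column heights now [8 8 8 0], max=8

Answer: 2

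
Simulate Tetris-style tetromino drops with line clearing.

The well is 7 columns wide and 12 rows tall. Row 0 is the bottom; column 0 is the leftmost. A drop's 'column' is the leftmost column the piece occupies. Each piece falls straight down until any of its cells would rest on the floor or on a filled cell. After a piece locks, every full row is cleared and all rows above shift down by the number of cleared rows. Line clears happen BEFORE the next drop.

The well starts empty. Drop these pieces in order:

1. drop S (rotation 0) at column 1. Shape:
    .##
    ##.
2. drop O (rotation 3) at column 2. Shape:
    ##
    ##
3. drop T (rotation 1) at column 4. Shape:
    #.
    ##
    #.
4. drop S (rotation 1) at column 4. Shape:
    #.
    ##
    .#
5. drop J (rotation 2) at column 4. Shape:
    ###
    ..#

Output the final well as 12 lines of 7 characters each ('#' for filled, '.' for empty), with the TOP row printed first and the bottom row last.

Drop 1: S rot0 at col 1 lands with bottom-row=0; cleared 0 line(s) (total 0); column heights now [0 1 2 2 0 0 0], max=2
Drop 2: O rot3 at col 2 lands with bottom-row=2; cleared 0 line(s) (total 0); column heights now [0 1 4 4 0 0 0], max=4
Drop 3: T rot1 at col 4 lands with bottom-row=0; cleared 0 line(s) (total 0); column heights now [0 1 4 4 3 2 0], max=4
Drop 4: S rot1 at col 4 lands with bottom-row=2; cleared 0 line(s) (total 0); column heights now [0 1 4 4 5 4 0], max=5
Drop 5: J rot2 at col 4 lands with bottom-row=4; cleared 0 line(s) (total 0); column heights now [0 1 4 4 6 6 6], max=6

Answer: .......
.......
.......
.......
.......
.......
....###
....#.#
..####.
..####.
..####.
.##.#..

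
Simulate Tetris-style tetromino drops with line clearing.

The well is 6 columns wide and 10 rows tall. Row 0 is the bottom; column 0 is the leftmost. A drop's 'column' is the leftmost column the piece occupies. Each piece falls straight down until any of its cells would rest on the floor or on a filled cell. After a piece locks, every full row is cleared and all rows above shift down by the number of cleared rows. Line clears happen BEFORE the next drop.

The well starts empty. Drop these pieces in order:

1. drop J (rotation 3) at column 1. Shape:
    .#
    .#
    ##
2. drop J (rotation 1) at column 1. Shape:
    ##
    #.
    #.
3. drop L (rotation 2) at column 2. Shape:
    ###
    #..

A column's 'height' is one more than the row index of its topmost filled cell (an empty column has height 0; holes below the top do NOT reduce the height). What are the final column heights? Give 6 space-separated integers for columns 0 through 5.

Answer: 0 4 6 6 6 0

Derivation:
Drop 1: J rot3 at col 1 lands with bottom-row=0; cleared 0 line(s) (total 0); column heights now [0 1 3 0 0 0], max=3
Drop 2: J rot1 at col 1 lands with bottom-row=1; cleared 0 line(s) (total 0); column heights now [0 4 4 0 0 0], max=4
Drop 3: L rot2 at col 2 lands with bottom-row=4; cleared 0 line(s) (total 0); column heights now [0 4 6 6 6 0], max=6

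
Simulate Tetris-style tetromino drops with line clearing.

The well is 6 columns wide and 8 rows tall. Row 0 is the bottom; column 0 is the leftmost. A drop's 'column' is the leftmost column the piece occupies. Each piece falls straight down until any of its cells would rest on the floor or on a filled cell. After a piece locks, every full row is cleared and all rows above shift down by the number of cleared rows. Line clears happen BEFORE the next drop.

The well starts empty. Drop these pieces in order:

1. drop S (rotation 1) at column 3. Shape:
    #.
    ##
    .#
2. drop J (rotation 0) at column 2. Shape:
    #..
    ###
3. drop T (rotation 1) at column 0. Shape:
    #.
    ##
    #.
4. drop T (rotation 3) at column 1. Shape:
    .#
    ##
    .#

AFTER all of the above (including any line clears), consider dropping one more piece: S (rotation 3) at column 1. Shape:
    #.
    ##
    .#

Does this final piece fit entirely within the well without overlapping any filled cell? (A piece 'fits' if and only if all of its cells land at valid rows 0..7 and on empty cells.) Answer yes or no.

Answer: no

Derivation:
Drop 1: S rot1 at col 3 lands with bottom-row=0; cleared 0 line(s) (total 0); column heights now [0 0 0 3 2 0], max=3
Drop 2: J rot0 at col 2 lands with bottom-row=3; cleared 0 line(s) (total 0); column heights now [0 0 5 4 4 0], max=5
Drop 3: T rot1 at col 0 lands with bottom-row=0; cleared 0 line(s) (total 0); column heights now [3 2 5 4 4 0], max=5
Drop 4: T rot3 at col 1 lands with bottom-row=5; cleared 0 line(s) (total 0); column heights now [3 7 8 4 4 0], max=8
Test piece S rot3 at col 1 (width 2): heights before test = [3 7 8 4 4 0]; fits = False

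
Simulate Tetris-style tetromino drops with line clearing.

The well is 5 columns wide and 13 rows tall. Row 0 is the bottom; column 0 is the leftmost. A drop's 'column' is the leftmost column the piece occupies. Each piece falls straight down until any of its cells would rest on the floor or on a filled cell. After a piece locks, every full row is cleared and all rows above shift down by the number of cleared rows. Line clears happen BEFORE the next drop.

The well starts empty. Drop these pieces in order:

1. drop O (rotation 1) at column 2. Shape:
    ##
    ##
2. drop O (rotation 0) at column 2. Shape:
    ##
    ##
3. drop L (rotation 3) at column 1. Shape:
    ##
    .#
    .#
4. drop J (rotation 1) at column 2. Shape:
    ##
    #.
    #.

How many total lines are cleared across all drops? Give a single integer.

Answer: 0

Derivation:
Drop 1: O rot1 at col 2 lands with bottom-row=0; cleared 0 line(s) (total 0); column heights now [0 0 2 2 0], max=2
Drop 2: O rot0 at col 2 lands with bottom-row=2; cleared 0 line(s) (total 0); column heights now [0 0 4 4 0], max=4
Drop 3: L rot3 at col 1 lands with bottom-row=4; cleared 0 line(s) (total 0); column heights now [0 7 7 4 0], max=7
Drop 4: J rot1 at col 2 lands with bottom-row=7; cleared 0 line(s) (total 0); column heights now [0 7 10 10 0], max=10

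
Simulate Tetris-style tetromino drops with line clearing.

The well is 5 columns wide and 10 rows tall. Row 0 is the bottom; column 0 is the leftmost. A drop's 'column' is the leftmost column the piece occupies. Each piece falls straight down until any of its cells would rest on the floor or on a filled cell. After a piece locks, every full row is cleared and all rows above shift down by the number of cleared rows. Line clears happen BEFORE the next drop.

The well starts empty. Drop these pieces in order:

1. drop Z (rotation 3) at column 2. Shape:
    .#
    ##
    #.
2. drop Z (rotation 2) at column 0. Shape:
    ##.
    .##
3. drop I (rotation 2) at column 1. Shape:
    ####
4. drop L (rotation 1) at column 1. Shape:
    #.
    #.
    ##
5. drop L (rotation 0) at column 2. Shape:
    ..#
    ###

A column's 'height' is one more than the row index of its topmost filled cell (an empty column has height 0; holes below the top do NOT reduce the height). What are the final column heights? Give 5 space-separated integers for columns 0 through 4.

Drop 1: Z rot3 at col 2 lands with bottom-row=0; cleared 0 line(s) (total 0); column heights now [0 0 2 3 0], max=3
Drop 2: Z rot2 at col 0 lands with bottom-row=2; cleared 0 line(s) (total 0); column heights now [4 4 3 3 0], max=4
Drop 3: I rot2 at col 1 lands with bottom-row=4; cleared 0 line(s) (total 0); column heights now [4 5 5 5 5], max=5
Drop 4: L rot1 at col 1 lands with bottom-row=5; cleared 0 line(s) (total 0); column heights now [4 8 6 5 5], max=8
Drop 5: L rot0 at col 2 lands with bottom-row=6; cleared 0 line(s) (total 0); column heights now [4 8 7 7 8], max=8

Answer: 4 8 7 7 8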